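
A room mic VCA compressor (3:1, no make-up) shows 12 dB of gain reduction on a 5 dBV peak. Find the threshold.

-13 dBV

Let T be the threshold. Output overshoot = (input overshoot)/R, so -7 − T = (5 − T)/3.
3·(-7 − T) = 5 − T → 2·T = -21 − 5 = -26.
T = -26/2 = -13 dBV.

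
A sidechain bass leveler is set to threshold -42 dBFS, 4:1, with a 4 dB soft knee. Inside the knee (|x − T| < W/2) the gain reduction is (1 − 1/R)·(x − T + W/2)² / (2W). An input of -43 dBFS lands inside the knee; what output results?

-43.09375 dBFS

x − T + W/2 = -43 − (-42) + 2 = 1.
GR = (1 − 1/4) × 1² / 8 = 0.75 × 1 / 8 = 0.09375 dB.
Output = -43 − 0.09375 = -43.09375 dBFS.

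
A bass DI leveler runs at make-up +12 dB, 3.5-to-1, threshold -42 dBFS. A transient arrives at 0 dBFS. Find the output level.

The input is 42 dB above the -42 dBFS threshold.
At 3.5:1 the overshoot is divided by 3.5, leaving 12 dB above threshold.
That puts the output at -30 dBFS; make-up adds 12 dB, giving -18 dBFS.

-18 dBFS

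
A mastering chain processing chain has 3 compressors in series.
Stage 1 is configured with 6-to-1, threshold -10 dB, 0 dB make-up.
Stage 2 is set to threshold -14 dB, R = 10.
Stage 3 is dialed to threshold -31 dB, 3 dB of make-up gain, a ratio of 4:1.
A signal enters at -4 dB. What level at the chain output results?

-23.625 dB

Stage 1: -4 dB is 6 dB over -10 dB; at 6:1 that becomes 1 dB over, giving -9 dB.
Stage 2: -9 dB is 5 dB over -14 dB; at 10:1 that becomes 0.5 dB over, giving -13.5 dB.
Stage 3: 17.5 dB above -31 dB, reduced 4:1 to 4.375 dB above → -26.625 dB; +3 dB make-up → -23.625 dB.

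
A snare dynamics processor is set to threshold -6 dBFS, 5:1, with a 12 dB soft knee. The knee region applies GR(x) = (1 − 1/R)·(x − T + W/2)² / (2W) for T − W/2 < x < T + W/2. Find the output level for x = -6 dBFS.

-7.2 dBFS

x − T + W/2 = -6 − (-6) + 6 = 6.
GR = (1 − 1/5) × 6² / 24 = 0.8 × 36 / 24 = 1.2 dB.
Output = -6 − 1.2 = -7.2 dBFS.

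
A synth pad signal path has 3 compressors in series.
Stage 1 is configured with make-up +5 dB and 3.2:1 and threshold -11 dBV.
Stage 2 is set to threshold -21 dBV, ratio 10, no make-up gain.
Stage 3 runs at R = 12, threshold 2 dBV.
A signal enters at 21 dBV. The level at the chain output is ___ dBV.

Stage 1: 21 dBV is 32 dB over -11 dBV; at 3.2:1 that becomes 10 dB over, giving -1 dBV; +5 dB make-up → 4 dBV.
Stage 2: 4 dBV is 25 dB over -21 dBV; at 10:1 that becomes 2.5 dB over, giving -18.5 dBV.
Stage 3: below threshold (-18.5 ≤ 2); passes unchanged; output -18.5 dBV.

-18.5 dBV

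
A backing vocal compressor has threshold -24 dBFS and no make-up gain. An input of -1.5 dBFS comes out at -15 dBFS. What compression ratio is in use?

2.5:1

Input overshoot = -1.5 − (-24) = 22.5 dB; output overshoot = -15 − (-24) = 9 dB.
Ratio = 22.5 / 9 = 2.5.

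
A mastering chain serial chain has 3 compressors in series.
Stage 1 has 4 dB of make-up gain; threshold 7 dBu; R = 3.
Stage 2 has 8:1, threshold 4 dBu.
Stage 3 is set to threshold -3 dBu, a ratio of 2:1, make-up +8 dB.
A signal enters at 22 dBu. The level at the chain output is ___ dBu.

9.25 dBu

Stage 1: 22 dBu is 15 dB over 7 dBu; at 3:1 that becomes 5 dB over, giving 12 dBu; +4 dB make-up → 16 dBu.
Stage 2: overshoot 12 dB → 12/8 = 1.5 dB → 5.5 dBu.
Stage 3: overshoot 8.5 dB → 8.5/2 = 4.25 dB → 1.25 dBu; +8 dB make-up → 9.25 dBu.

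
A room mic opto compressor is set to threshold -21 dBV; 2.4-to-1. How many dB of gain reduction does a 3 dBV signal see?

14 dB

The signal is 24 dB above threshold.
At 2.4:1, output sits 24/2.4 = 10 dB above threshold.
GR = overshoot in − overshoot out = 24 − 10 = 14 dB.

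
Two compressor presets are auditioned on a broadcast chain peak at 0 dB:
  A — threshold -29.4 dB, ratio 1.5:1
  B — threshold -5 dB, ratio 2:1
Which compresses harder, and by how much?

A, by 7.3 dB

A: 29.4 dB over, compressed to 19.6 dB over, so 9.8 dB of GR.
B: 5 dB over, compressed to 2.5 dB over, so 2.5 dB of GR.
A reduces 7.3 dB more.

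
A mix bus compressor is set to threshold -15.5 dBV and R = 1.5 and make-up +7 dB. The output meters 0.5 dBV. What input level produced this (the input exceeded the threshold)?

-2 dBV

Stripping the +7 dB make-up gives -6.5 dBV at the gain stage.
The compressed level sits -6.5 − (-15.5) = 9 dB over threshold.
Undo the ratio: input overshoot = 9 × 1.5 = 13.5 dB, giving input = -2 dBV.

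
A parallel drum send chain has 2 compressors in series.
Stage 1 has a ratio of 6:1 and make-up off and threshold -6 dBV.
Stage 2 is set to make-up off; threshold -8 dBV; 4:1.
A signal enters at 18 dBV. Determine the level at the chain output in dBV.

-6.5 dBV

Stage 1: overshoot 24 dB → 24/6 = 4 dB → -2 dBV.
Stage 2: -2 dBV is 6 dB over -8 dBV; at 4:1 that becomes 1.5 dB over, giving -6.5 dBV.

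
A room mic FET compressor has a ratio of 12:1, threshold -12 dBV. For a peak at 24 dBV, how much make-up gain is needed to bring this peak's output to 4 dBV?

Without make-up, output = threshold + overshoot/12 = -12 + 3 = -9 dBV.
Gap to target: 13 dB.

13 dB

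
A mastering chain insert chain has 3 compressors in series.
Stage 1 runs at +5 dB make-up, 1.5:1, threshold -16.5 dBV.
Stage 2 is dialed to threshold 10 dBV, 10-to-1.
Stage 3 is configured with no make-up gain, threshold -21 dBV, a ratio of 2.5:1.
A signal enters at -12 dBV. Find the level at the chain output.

-16 dBV

Stage 1: overshoot 4.5 dB → 4.5/1.5 = 3 dB → -13.5 dBV; +5 dB make-up → -8.5 dBV.
Stage 2: below threshold (-8.5 ≤ 10); passes unchanged; output -8.5 dBV.
Stage 3: 12.5 dB above -21 dBV, reduced 2.5:1 to 5 dB above → -16 dBV.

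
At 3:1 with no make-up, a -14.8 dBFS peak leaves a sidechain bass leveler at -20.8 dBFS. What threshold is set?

-23.8 dBFS

Gain reduction = -14.8 − (-20.8) = 6 dB; output overshoot = GR / (R − 1) = 6 / 2 = 3 dB.
Threshold = output − output overshoot = -20.8 − 3 = -23.8 dBFS.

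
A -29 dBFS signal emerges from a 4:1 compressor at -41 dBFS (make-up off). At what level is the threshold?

Input is 16 dB above T (since output overshoot × R = input overshoot: (-41 − T)·4 = -29 − T gives T = -45 dBFS).
Check: -45 + (-29 − (-45))/4 = -45 + 4 = -41 dBFS. ✓

-45 dBFS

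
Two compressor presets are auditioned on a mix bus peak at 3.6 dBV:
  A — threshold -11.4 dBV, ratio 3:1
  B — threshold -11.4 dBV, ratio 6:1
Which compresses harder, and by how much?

A: GR = 15 − 15/3 = 10 dB.
B: GR = 15 − 15/6 = 12.5 dB.
B applies 2.5 dB more gain reduction.

B, by 2.5 dB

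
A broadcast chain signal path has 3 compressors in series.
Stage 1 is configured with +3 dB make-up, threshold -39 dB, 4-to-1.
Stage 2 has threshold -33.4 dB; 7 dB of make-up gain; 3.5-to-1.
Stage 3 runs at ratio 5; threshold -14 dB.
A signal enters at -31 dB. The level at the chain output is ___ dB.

-27 dB

Stage 1: 8 dB above -39 dB, reduced 4:1 to 2 dB above → -37 dB; +3 dB make-up → -34 dB.
Stage 2: -34 dB ≤ -33.4 dB, so stage 2 doesn't engage; make-up brings it to -27 dB.
Stage 3: -27 dB is at or below the -14 dB threshold — no compression; output -27 dB.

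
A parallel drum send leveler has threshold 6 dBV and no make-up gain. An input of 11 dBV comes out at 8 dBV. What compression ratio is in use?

Input overshoot = 11 − 6 = 5 dB; output overshoot = 8 − 6 = 2 dB.
Ratio = 5 / 2 = 2.5.

2.5:1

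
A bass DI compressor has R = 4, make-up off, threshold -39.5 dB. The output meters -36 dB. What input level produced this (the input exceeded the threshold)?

-25.5 dB

Post-compression overshoot = -36 − (-39.5) = 3.5 dB.
Input overshoot = R × output overshoot = 14 dB → input = -39.5 + 14 = -25.5 dB.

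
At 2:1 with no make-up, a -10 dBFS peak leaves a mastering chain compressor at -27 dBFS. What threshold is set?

Gain reduction = -10 − (-27) = 17 dB; output overshoot = GR / (R − 1) = 17 / 1 = 17 dB.
Threshold = output − output overshoot = -27 − 17 = -44 dBFS.

-44 dBFS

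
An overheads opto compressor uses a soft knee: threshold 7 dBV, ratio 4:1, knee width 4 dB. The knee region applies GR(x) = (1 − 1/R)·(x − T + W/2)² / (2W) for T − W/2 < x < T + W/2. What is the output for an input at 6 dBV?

5.90625 dBV

x − T + W/2 = 6 − 7 + 2 = 1.
GR = (1 − 1/4) × 1² / 8 = 0.75 × 1 / 8 = 0.09375 dB.
Output = 6 − 0.09375 = 5.90625 dBV.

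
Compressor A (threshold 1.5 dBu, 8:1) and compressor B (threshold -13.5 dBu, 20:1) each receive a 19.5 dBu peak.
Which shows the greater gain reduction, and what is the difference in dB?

A: 18 dB over, compressed to 2.25 dB over, so 15.75 dB of GR.
B: 33 dB over, compressed to 1.65 dB over, so 31.35 dB of GR.
B applies 15.6 dB more gain reduction.

B, by 15.6 dB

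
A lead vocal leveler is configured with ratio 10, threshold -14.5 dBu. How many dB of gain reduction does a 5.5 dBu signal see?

The signal is 20 dB above threshold.
A 10:1 ratio leaves 2 dB of that excess.
So the signal is attenuated by 20 − 2 = 18 dB.

18 dB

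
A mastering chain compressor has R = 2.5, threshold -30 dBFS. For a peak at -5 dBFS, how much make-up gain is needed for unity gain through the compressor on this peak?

15 dB

The peak compresses to -30 + 25/2.5 = -20 dBFS.
To reach -5 dBFS requires -5 − (-20) = 15 dB of make-up.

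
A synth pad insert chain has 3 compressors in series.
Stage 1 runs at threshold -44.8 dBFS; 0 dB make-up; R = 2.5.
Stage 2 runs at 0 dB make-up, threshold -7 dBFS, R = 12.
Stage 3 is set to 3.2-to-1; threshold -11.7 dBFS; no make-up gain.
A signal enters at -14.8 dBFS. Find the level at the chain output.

-32.8 dBFS

Stage 1: overshoot 30 dB → 30/2.5 = 12 dB → -32.8 dBFS.
Stage 2: -32.8 dBFS ≤ -7 dBFS, so stage 2 doesn't engage; output -32.8 dBFS.
Stage 3: -32.8 dBFS is at or below the -11.7 dBFS threshold — no compression; output -32.8 dBFS.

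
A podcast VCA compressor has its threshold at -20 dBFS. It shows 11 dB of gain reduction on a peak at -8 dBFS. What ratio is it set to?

12:1

Input overshoot = -8 − (-20) = 12 dB.
Output overshoot = 12 − 11 = 1 dB.
Ratio = input overshoot / output overshoot = 12 / 1 = 12.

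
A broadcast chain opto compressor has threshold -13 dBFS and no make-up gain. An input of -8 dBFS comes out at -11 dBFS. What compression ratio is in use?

2.5:1

Input overshoot = -8 − (-13) = 5 dB; output overshoot = -11 − (-13) = 2 dB.
Ratio = 5 / 2 = 2.5.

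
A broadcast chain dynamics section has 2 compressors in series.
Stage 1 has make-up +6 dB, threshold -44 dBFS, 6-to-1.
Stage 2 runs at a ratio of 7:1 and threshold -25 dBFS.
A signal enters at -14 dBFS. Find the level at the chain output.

Stage 1: -14 dBFS is 30 dB over -44 dBFS; at 6:1 that becomes 5 dB over, giving -39 dBFS; +6 dB make-up → -33 dBFS.
Stage 2: -33 dBFS ≤ -25 dBFS, so stage 2 doesn't engage; output -33 dBFS.

-33 dBFS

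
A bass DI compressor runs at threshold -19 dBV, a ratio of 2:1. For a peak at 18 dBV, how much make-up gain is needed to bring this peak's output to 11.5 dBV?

12 dB

The peak compresses to -19 + 37/2 = -0.5 dBV.
To reach 11.5 dBV requires 11.5 − (-0.5) = 12 dB of make-up.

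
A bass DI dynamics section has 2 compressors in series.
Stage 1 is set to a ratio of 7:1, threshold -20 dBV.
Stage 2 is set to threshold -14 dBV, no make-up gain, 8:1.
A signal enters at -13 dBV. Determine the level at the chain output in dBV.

-19 dBV

Stage 1: -13 dBV is 7 dB over -20 dBV; at 7:1 that becomes 1 dB over, giving -19 dBV.
Stage 2: -19 dBV ≤ -14 dBV, so stage 2 doesn't engage; output -19 dBV.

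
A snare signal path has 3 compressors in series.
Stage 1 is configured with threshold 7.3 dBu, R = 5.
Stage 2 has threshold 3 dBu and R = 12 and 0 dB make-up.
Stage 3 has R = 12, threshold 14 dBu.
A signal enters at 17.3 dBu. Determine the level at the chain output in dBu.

Stage 1: 17.3 dBu is 10 dB over 7.3 dBu; at 5:1 that becomes 2 dB over, giving 9.3 dBu.
Stage 2: 6.3 dB above 3 dBu, reduced 12:1 to 0.525 dB above → 3.525 dBu.
Stage 3: 3.525 dBu ≤ 14 dBu, so stage 3 doesn't engage; output 3.525 dBu.

3.525 dBu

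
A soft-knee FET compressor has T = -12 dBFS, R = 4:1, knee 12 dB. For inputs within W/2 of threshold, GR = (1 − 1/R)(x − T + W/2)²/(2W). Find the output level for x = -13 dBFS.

-13.78125 dBFS

x − T + W/2 = -13 − (-12) + 6 = 5.
GR = (1 − 1/4) × 5² / 24 = 0.75 × 25 / 24 = 0.78125 dB.
Output = -13 − 0.78125 = -13.78125 dBFS.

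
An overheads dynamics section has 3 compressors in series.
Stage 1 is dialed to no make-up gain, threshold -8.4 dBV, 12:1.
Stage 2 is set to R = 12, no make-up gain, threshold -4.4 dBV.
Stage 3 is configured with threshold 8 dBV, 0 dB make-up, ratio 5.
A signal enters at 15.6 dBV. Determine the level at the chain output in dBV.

Stage 1: 24 dB above -8.4 dBV, reduced 12:1 to 2 dB above → -6.4 dBV.
Stage 2: -6.4 dBV is at or below the -4.4 dBV threshold — no compression; output -6.4 dBV.
Stage 3: -6.4 dBV ≤ 8 dBV, so stage 3 doesn't engage; output -6.4 dBV.

-6.4 dBV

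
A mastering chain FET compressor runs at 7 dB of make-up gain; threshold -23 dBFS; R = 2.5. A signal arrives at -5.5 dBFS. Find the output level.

Overshoot: -5.5 − (-23) = 17.5 dB.
2.5:1 compression reduces that to 17.5/2.5 = 7 dB over.
Output = -23 + 7 = -16 dBFS; make-up adds 7 dB, giving -9 dBFS.

-9 dBFS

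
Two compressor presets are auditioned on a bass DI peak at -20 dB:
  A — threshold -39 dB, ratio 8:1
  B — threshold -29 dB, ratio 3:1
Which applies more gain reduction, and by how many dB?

A: GR = 19 − 19/8 = 16.625 dB.
B: GR = 9 − 9/3 = 6 dB.
A applies 10.625 dB more gain reduction.

A, by 10.625 dB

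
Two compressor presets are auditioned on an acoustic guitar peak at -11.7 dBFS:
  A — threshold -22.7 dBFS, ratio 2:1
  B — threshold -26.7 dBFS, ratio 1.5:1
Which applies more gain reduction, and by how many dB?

A: overshoot 11 dB → output overshoot 5.5 dB → GR 5.5 dB.
B: overshoot 15 dB → output overshoot 10 dB → GR 5 dB.
A reduces 0.5 dB more.

A, by 0.5 dB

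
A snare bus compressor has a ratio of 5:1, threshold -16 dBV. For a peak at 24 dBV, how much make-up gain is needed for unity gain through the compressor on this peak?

32 dB

Without make-up, output = threshold + overshoot/5 = -16 + 8 = -8 dBV.
Gap to target: 32 dB.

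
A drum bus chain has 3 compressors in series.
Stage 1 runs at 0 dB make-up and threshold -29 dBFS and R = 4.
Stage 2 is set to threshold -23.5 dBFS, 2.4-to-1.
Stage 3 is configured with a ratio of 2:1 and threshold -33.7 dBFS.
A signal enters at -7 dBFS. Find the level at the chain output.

Stage 1: -7 dBFS is 22 dB over -29 dBFS; at 4:1 that becomes 5.5 dB over, giving -23.5 dBFS.
Stage 2: -23.5 dBFS ≤ -23.5 dBFS, so stage 2 doesn't engage; output -23.5 dBFS.
Stage 3: 10.2 dB above -33.7 dBFS, reduced 2:1 to 5.1 dB above → -28.6 dBFS.

-28.6 dBFS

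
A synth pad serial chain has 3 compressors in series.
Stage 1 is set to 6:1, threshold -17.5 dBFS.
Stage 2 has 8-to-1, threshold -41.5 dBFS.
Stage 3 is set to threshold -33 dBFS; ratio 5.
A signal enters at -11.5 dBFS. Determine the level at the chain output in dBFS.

Stage 1: -11.5 dBFS is 6 dB over -17.5 dBFS; at 6:1 that becomes 1 dB over, giving -16.5 dBFS.
Stage 2: 25 dB above -41.5 dBFS, reduced 8:1 to 3.125 dB above → -38.375 dBFS.
Stage 3: below threshold (-38.375 ≤ -33); passes unchanged; output -38.375 dBFS.

-38.375 dBFS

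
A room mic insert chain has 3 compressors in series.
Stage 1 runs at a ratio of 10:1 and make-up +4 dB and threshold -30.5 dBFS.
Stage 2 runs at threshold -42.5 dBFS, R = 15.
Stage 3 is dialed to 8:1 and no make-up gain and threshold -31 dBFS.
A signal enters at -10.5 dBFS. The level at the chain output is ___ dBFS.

Stage 1: 20 dB above -30.5 dBFS, reduced 10:1 to 2 dB above → -28.5 dBFS; +4 dB make-up → -24.5 dBFS.
Stage 2: 18 dB above -42.5 dBFS, reduced 15:1 to 1.2 dB above → -41.3 dBFS.
Stage 3: -41.3 dBFS is at or below the -31 dBFS threshold — no compression; output -41.3 dBFS.

-41.3 dBFS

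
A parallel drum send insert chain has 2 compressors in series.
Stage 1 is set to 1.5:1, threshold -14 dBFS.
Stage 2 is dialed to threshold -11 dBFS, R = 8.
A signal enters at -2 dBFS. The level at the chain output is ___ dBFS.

-10.375 dBFS

Stage 1: -2 dBFS is 12 dB over -14 dBFS; at 1.5:1 that becomes 8 dB over, giving -6 dBFS.
Stage 2: 5 dB above -11 dBFS, reduced 8:1 to 0.625 dB above → -10.375 dBFS.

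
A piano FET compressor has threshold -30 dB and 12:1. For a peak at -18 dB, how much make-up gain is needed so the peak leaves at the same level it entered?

The peak compresses to -30 + 12/12 = -29 dB.
To reach -18 dB requires -18 − (-29) = 11 dB of make-up.

11 dB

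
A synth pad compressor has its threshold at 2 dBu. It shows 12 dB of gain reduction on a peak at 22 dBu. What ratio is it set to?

2.5:1

Input overshoot = 22 − 2 = 20 dB.
Output overshoot = 20 − 12 = 8 dB.
Ratio = input overshoot / output overshoot = 20 / 8 = 2.5.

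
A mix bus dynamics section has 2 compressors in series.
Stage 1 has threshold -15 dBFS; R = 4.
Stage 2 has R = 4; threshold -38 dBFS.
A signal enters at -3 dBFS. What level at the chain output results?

-31.5 dBFS

Stage 1: -3 dBFS is 12 dB over -15 dBFS; at 4:1 that becomes 3 dB over, giving -12 dBFS.
Stage 2: overshoot 26 dB → 26/4 = 6.5 dB → -31.5 dBFS.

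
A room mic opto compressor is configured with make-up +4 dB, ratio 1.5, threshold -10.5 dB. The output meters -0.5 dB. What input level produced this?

-1.5 dB

Stripping the +4 dB make-up gives -4.5 dB at the gain stage.
That's 6 dB above the -10.5 dB threshold.
Before 1.5:1 compression the overshoot was 6 × 1.5 = 9 dB, so input = -10.5 + 9 = -1.5 dB.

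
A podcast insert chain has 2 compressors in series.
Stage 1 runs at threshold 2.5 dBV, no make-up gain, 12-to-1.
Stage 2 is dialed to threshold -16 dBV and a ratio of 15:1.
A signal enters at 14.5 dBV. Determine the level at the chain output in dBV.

-14.7 dBV

Stage 1: 12 dB above 2.5 dBV, reduced 12:1 to 1 dB above → 3.5 dBV.
Stage 2: 19.5 dB above -16 dBV, reduced 15:1 to 1.3 dB above → -14.7 dBV.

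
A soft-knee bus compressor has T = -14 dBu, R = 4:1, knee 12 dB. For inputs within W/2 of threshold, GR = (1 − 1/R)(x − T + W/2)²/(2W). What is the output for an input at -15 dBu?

x − T + W/2 = -15 − (-14) + 6 = 5.
GR = (1 − 1/4) × 5² / 24 = 0.75 × 25 / 24 = 0.78125 dB.
Output = -15 − 0.78125 = -15.78125 dBu.

-15.78125 dBu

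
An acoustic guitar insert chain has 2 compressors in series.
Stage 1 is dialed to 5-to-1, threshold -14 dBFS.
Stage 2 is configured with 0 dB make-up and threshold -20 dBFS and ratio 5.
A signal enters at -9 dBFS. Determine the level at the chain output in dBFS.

-18.6 dBFS

Stage 1: 5 dB above -14 dBFS, reduced 5:1 to 1 dB above → -13 dBFS.
Stage 2: overshoot 7 dB → 7/5 = 1.4 dB → -18.6 dBFS.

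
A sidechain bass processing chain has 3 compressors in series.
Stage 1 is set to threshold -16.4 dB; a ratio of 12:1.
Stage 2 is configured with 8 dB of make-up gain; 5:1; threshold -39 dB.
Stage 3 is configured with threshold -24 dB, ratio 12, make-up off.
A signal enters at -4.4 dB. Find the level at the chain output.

Stage 1: overshoot 12 dB → 12/12 = 1 dB → -15.4 dB.
Stage 2: overshoot 23.6 dB → 23.6/5 = 4.72 dB → -34.28 dB; +8 dB make-up → -26.28 dB.
Stage 3: -26.28 dB ≤ -24 dB, so stage 3 doesn't engage; output -26.28 dB.

-26.28 dB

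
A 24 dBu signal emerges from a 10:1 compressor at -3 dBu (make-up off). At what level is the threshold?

Let T be the threshold. Output overshoot = (input overshoot)/R, so -3 − T = (24 − T)/10.
10·(-3 − T) = 24 − T → 9·T = -30 − 24 = -54.
T = -54/9 = -6 dBu.

-6 dBu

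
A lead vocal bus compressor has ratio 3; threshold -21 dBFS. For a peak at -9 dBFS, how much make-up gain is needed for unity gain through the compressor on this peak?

Without make-up, output = threshold + overshoot/3 = -21 + 4 = -17 dBFS.
Gap to target: 8 dB.

8 dB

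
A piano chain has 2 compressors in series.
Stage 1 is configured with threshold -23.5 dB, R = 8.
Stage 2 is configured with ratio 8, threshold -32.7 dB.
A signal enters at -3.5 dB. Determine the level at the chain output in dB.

-31.2375 dB

Stage 1: -3.5 dB is 20 dB over -23.5 dB; at 8:1 that becomes 2.5 dB over, giving -21 dB.
Stage 2: 11.7 dB above -32.7 dB, reduced 8:1 to 1.4625 dB above → -31.2375 dB.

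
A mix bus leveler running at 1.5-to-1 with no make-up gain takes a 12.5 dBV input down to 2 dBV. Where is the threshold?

Let T be the threshold. Output overshoot = (input overshoot)/R, so 2 − T = (12.5 − T)/1.5.
1.5·(2 − T) = 12.5 − T → 0.5·T = 3 − 12.5 = -9.5.
T = -9.5/0.5 = -19 dBV.

-19 dBV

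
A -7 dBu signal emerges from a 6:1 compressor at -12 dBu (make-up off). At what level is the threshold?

Let T be the threshold. Output overshoot = (input overshoot)/R, so -12 − T = (-7 − T)/6.
6·(-12 − T) = -7 − T → 5·T = -72 − (-7) = -65.
T = -65/5 = -13 dBu.

-13 dBu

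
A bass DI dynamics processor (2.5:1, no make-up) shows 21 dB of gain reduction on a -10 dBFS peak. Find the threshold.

-45 dBFS

Gain reduction = -10 − (-31) = 21 dB; output overshoot = GR / (R − 1) = 21 / 1.5 = 14 dB.
Threshold = output − output overshoot = -31 − 14 = -45 dBFS.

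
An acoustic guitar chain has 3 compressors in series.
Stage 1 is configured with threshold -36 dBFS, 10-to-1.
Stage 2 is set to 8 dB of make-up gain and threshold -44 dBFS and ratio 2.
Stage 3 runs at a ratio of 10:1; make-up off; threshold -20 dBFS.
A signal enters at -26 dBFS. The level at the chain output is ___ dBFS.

-31.5 dBFS

Stage 1: -26 dBFS is 10 dB over -36 dBFS; at 10:1 that becomes 1 dB over, giving -35 dBFS.
Stage 2: 9 dB above -44 dBFS, reduced 2:1 to 4.5 dB above → -39.5 dBFS; +8 dB make-up → -31.5 dBFS.
Stage 3: -31.5 dBFS is at or below the -20 dBFS threshold — no compression; output -31.5 dBFS.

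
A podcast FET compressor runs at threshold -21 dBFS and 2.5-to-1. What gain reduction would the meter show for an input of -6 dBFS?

9 dB

The signal is 15 dB above threshold.
At 2.5:1, output sits 15/2.5 = 6 dB above threshold.
Gain reduction = 15 − 6 = 9 dB.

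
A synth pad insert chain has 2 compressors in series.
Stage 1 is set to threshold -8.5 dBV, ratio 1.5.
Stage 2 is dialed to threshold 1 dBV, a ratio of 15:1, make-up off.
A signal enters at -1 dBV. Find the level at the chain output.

Stage 1: 7.5 dB above -8.5 dBV, reduced 1.5:1 to 5 dB above → -3.5 dBV.
Stage 2: -3.5 dBV ≤ 1 dBV, so stage 2 doesn't engage; output -3.5 dBV.

-3.5 dBV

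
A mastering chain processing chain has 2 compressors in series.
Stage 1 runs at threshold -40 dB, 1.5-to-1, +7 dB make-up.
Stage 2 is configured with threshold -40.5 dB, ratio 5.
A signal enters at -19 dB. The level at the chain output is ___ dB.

Stage 1: 21 dB above -40 dB, reduced 1.5:1 to 14 dB above → -26 dB; +7 dB make-up → -19 dB.
Stage 2: -19 dB is 21.5 dB over -40.5 dB; at 5:1 that becomes 4.3 dB over, giving -36.2 dB.

-36.2 dB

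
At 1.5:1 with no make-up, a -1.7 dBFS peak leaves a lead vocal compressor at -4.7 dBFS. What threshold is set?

Gain reduction = -1.7 − (-4.7) = 3 dB; output overshoot = GR / (R − 1) = 3 / 0.5 = 6 dB.
Threshold = output − output overshoot = -4.7 − 6 = -10.7 dBFS.

-10.7 dBFS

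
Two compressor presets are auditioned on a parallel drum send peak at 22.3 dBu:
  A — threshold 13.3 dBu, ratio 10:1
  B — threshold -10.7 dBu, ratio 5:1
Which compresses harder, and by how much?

A: GR = 9 − 9/10 = 8.1 dB.
B: GR = 33 − 33/5 = 26.4 dB.
Difference: 18.3 dB in favour of B.

B, by 18.3 dB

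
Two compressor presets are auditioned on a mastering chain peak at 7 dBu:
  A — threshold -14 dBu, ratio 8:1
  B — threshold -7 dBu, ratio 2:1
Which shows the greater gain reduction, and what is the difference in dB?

A: GR = 21 − 21/8 = 18.375 dB.
B: GR = 14 − 14/2 = 7 dB.
Difference: 11.375 dB in favour of A.

A, by 11.375 dB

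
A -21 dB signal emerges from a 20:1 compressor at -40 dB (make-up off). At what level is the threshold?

-41 dB

Let T be the threshold. Output overshoot = (input overshoot)/R, so -40 − T = (-21 − T)/20.
20·(-40 − T) = -21 − T → 19·T = -800 − (-21) = -779.
T = -779/19 = -41 dB.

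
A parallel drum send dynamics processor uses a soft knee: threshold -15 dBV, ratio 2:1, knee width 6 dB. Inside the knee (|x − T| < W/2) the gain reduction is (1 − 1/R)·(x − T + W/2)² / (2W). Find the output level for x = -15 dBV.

x − T + W/2 = -15 − (-15) + 3 = 3.
GR = (1 − 1/2) × 3² / 12 = 0.5 × 9 / 12 = 0.375 dB.
Output = -15 − 0.375 = -15.375 dBV.

-15.375 dBV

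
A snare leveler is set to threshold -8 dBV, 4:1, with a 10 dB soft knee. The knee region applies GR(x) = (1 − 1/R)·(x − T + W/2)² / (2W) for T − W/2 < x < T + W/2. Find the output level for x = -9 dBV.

-9.6 dBV

x − T + W/2 = -9 − (-8) + 5 = 4.
GR = (1 − 1/4) × 4² / 20 = 0.75 × 16 / 20 = 0.6 dB.
Output = -9 − 0.6 = -9.6 dBV.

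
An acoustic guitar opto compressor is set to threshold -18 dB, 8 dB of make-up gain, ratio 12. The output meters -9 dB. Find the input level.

-6 dB

Remove make-up: -9 − 8 = -17 dB.
That's 1 dB above the -18 dB threshold.
Undo the ratio: input overshoot = 1 × 12 = 12 dB, giving input = -6 dB.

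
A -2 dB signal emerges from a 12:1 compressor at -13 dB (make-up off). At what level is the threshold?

Input is 12 dB above T (since output overshoot × R = input overshoot: (-13 − T)·12 = -2 − T gives T = -14 dB).
Check: -14 + (-2 − (-14))/12 = -14 + 1 = -13 dB. ✓

-14 dB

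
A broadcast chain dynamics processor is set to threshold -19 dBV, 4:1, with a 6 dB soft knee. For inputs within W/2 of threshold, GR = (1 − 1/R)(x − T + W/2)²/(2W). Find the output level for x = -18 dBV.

-19 dBV

x − T + W/2 = -18 − (-19) + 3 = 4.
GR = (1 − 1/4) × 4² / 12 = 0.75 × 16 / 12 = 1 dB.
Output = -18 − 1 = -19 dBV.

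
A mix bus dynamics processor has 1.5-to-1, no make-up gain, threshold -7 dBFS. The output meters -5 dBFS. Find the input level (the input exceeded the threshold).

The compressed level sits -5 − (-7) = 2 dB over threshold.
Undo the ratio: input overshoot = 2 × 1.5 = 3 dB, giving input = -4 dBFS.

-4 dBFS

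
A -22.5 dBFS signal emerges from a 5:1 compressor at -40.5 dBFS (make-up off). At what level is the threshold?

Gain reduction = -22.5 − (-40.5) = 18 dB; output overshoot = GR / (R − 1) = 18 / 4 = 4.5 dB.
Threshold = output − output overshoot = -40.5 − 4.5 = -45 dBFS.

-45 dBFS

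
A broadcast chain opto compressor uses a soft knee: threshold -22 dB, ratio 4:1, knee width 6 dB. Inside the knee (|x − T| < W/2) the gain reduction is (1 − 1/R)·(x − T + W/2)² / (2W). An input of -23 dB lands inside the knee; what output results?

x − T + W/2 = -23 − (-22) + 3 = 2.
GR = (1 − 1/4) × 2² / 12 = 0.75 × 4 / 12 = 0.25 dB.
Output = -23 − 0.25 = -23.25 dB.

-23.25 dB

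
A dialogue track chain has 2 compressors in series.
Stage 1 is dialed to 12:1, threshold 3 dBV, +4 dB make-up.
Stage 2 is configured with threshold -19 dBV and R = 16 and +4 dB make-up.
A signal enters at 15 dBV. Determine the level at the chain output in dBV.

-13.3125 dBV

Stage 1: 12 dB above 3 dBV, reduced 12:1 to 1 dB above → 4 dBV; +4 dB make-up → 8 dBV.
Stage 2: overshoot 27 dB → 27/16 = 1.6875 dB → -17.3125 dBV; +4 dB make-up → -13.3125 dBV.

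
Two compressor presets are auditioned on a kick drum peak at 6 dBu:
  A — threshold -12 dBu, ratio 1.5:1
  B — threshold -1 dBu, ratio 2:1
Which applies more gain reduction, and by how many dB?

A, by 2.5 dB

A: GR = 18 − 18/1.5 = 6 dB.
B: GR = 7 − 7/2 = 3.5 dB.
A applies 2.5 dB more gain reduction.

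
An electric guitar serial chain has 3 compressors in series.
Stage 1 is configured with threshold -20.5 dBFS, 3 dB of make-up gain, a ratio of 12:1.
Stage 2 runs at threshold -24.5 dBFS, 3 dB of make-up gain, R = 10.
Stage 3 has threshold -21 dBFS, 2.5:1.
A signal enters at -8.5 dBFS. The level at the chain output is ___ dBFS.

-20.88 dBFS

Stage 1: overshoot 12 dB → 12/12 = 1 dB → -19.5 dBFS; +3 dB make-up → -16.5 dBFS.
Stage 2: overshoot 8 dB → 8/10 = 0.8 dB → -23.7 dBFS; +3 dB make-up → -20.7 dBFS.
Stage 3: -20.7 dBFS is 0.3 dB over -21 dBFS; at 2.5:1 that becomes 0.12 dB over, giving -20.88 dBFS.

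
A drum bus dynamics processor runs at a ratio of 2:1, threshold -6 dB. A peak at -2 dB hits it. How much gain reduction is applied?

Overshoot = -2 − (-6) = 4 dB.
After 2:1 compression the overshoot becomes 4/2 = 2 dB.
So the signal is attenuated by 4 − 2 = 2 dB.

2 dB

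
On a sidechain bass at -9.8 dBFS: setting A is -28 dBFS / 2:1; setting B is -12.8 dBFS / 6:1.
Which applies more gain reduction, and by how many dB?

A, by 6.6 dB

A: GR = 18.2 − 18.2/2 = 9.1 dB.
B: GR = 3 − 3/6 = 2.5 dB.
Difference: 6.6 dB in favour of A.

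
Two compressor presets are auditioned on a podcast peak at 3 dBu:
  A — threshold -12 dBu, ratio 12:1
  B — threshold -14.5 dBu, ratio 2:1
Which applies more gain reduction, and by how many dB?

A, by 5 dB

A: 15 dB over, compressed to 1.25 dB over, so 13.75 dB of GR.
B: 17.5 dB over, compressed to 8.75 dB over, so 8.75 dB of GR.
Difference: 5 dB in favour of A.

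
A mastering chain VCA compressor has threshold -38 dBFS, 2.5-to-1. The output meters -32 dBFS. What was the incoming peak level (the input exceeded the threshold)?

-23 dBFS

That's 6 dB above the -38 dBFS threshold.
Input overshoot = R × output overshoot = 15 dB → input = -38 + 15 = -23 dBFS.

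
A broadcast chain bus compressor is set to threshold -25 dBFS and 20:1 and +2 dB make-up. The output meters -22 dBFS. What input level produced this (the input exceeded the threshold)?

-5 dBFS

Stripping the +2 dB make-up gives -24 dBFS at the gain stage.
The compressed level sits -24 − (-25) = 1 dB over threshold.
Input overshoot = R × output overshoot = 20 dB → input = -25 + 20 = -5 dBFS.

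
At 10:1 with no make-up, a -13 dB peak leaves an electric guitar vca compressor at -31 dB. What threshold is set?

-33 dB

Input is 20 dB above T (since output overshoot × R = input overshoot: (-31 − T)·10 = -13 − T gives T = -33 dB).
Check: -33 + (-13 − (-33))/10 = -33 + 2 = -31 dB. ✓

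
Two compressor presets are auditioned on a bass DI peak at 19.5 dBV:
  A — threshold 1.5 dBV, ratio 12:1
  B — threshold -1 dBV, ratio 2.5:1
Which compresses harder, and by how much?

A: GR = 18 − 18/12 = 16.5 dB.
B: GR = 20.5 − 20.5/2.5 = 12.3 dB.
A reduces 4.2 dB more.

A, by 4.2 dB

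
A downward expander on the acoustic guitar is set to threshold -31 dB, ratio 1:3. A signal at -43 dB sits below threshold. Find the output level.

The input is 12 dB below the -31 dB threshold.
A 1:3 expander multiplies undershoot by 3: 12 × 3 = 36 dB below threshold.
Output = -31 − 36 = -67 dB.

-67 dB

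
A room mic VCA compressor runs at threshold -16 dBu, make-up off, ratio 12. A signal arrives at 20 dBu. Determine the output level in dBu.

Overshoot: 20 − (-16) = 36 dB.
The 36 dB excess becomes 3 dB after 12:1 reduction.
So the level is -16 + 3 = -13 dBu.

-13 dBu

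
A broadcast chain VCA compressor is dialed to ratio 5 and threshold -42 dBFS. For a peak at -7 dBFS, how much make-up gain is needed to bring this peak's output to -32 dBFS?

3 dB

Overshoot 35 dB → 35/5 = 7 dB after compression, so the compressed level is -42 + 7 = -35 dBFS.
Make-up = target − compressed = -32 − (-35) = 3 dB.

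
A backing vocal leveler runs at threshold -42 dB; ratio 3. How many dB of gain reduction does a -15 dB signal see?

-15 dB exceeds the threshold by 27 dB.
At 3:1, output sits 27/3 = 9 dB above threshold.
GR = overshoot in − overshoot out = 27 − 9 = 18 dB.

18 dB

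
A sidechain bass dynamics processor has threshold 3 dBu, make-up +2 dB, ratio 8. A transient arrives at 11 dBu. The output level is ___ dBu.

6 dBu

11 dBu sits 8 dB over threshold.
At 8:1 the overshoot is divided by 8, leaving 1 dB above threshold.
That puts the output at 4 dBu; make-up adds 2 dB, giving 6 dBu.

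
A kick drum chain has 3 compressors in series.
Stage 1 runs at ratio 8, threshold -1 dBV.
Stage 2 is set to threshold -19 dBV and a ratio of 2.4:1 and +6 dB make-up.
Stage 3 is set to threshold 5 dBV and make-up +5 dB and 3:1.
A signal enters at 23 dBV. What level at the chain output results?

Stage 1: overshoot 24 dB → 24/8 = 3 dB → 2 dBV.
Stage 2: 2 dBV is 21 dB over -19 dBV; at 2.4:1 that becomes 8.75 dB over, giving -10.25 dBV; +6 dB make-up → -4.25 dBV.
Stage 3: below threshold (-4.25 ≤ 5); passes unchanged; make-up brings it to 0.75 dBV.

0.75 dBV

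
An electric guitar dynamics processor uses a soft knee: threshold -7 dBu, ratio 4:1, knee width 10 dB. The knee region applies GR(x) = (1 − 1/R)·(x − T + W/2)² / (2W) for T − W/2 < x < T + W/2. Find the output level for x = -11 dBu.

x − T + W/2 = -11 − (-7) + 5 = 1.
GR = (1 − 1/4) × 1² / 20 = 0.75 × 1 / 20 = 0.0375 dB.
Output = -11 − 0.0375 = -11.0375 dBu.

-11.0375 dBu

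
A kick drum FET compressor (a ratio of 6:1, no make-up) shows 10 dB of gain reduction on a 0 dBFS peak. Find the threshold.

Input is 12 dB above T (since output overshoot × R = input overshoot: (-10 − T)·6 = 0 − T gives T = -12 dBFS).
Check: -12 + (0 − (-12))/6 = -12 + 2 = -10 dBFS. ✓

-12 dBFS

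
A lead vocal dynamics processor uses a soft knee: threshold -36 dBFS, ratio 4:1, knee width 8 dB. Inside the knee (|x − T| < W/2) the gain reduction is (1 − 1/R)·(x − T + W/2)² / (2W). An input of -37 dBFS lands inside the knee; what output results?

-37.421875 dBFS

x − T + W/2 = -37 − (-36) + 4 = 3.
GR = (1 − 1/4) × 3² / 16 = 0.75 × 9 / 16 = 0.421875 dB.
Output = -37 − 0.421875 = -37.421875 dBFS.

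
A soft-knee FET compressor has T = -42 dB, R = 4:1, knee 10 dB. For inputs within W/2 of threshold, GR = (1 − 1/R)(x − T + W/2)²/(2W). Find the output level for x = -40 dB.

-41.8375 dB

x − T + W/2 = -40 − (-42) + 5 = 7.
GR = (1 − 1/4) × 7² / 20 = 0.75 × 49 / 20 = 1.8375 dB.
Output = -40 − 1.8375 = -41.8375 dB.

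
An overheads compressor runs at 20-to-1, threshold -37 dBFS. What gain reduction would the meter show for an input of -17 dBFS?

-17 dBFS exceeds the threshold by 20 dB.
After 20:1 compression the overshoot becomes 20/20 = 1 dB.
Gain reduction = 20 − 1 = 19 dB.

19 dB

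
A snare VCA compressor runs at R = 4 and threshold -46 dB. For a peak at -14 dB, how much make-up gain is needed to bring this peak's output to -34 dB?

4 dB

The peak compresses to -46 + 32/4 = -38 dB.
To reach -34 dB requires -34 − (-38) = 4 dB of make-up.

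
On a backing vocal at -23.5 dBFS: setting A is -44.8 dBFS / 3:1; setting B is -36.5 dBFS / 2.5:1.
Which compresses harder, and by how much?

A, by 6.4 dB

A: overshoot 21.3 dB → output overshoot 7.1 dB → GR 14.2 dB.
B: overshoot 13 dB → output overshoot 5.2 dB → GR 7.8 dB.
A reduces 6.4 dB more.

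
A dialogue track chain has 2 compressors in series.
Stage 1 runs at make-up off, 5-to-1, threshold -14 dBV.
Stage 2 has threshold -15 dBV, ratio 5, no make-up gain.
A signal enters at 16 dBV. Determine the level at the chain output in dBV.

Stage 1: 16 dBV is 30 dB over -14 dBV; at 5:1 that becomes 6 dB over, giving -8 dBV.
Stage 2: overshoot 7 dB → 7/5 = 1.4 dB → -13.6 dBV.

-13.6 dBV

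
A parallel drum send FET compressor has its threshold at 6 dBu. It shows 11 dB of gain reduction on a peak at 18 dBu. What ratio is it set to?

Input overshoot = 18 − 6 = 12 dB.
Output overshoot = 12 − 11 = 1 dB.
Ratio = input overshoot / output overshoot = 12 / 1 = 12.

12:1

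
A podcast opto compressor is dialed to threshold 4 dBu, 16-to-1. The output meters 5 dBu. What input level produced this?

That's 1 dB above the 4 dBu threshold.
Before 16:1 compression the overshoot was 1 × 16 = 16 dB, so input = 4 + 16 = 20 dBu.

20 dBu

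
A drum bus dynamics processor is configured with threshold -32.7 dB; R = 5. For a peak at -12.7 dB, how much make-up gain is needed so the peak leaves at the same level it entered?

The peak compresses to -32.7 + 20/5 = -28.7 dB.
To reach -12.7 dB requires -12.7 − (-28.7) = 16 dB of make-up.

16 dB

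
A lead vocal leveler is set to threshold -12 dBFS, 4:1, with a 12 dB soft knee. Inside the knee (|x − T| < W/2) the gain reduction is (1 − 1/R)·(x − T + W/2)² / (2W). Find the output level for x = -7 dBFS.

-10.78125 dBFS

x − T + W/2 = -7 − (-12) + 6 = 11.
GR = (1 − 1/4) × 11² / 24 = 0.75 × 121 / 24 = 3.78125 dB.
Output = -7 − 3.78125 = -10.78125 dBFS.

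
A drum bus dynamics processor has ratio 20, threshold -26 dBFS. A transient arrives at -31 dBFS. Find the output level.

-31 dBFS

-31 dBFS is 5 dB below the -26 dBFS threshold, so no gain reduction is applied.
Output = input = -31 dBFS.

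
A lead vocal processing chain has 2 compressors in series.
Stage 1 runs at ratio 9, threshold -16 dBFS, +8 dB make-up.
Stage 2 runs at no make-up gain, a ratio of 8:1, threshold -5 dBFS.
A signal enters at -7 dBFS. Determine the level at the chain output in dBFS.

-7 dBFS

Stage 1: 9 dB above -16 dBFS, reduced 9:1 to 1 dB above → -15 dBFS; +8 dB make-up → -7 dBFS.
Stage 2: -7 dBFS is at or below the -5 dBFS threshold — no compression; output -7 dBFS.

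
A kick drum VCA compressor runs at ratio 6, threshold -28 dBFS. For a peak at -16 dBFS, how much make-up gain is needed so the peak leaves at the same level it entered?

The peak compresses to -28 + 12/6 = -26 dBFS.
To reach -16 dBFS requires -16 − (-26) = 10 dB of make-up.

10 dB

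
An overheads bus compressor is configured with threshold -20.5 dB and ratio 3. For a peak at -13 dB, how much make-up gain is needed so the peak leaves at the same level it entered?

The peak compresses to -20.5 + 7.5/3 = -18 dB.
To reach -13 dB requires -13 − (-18) = 5 dB of make-up.

5 dB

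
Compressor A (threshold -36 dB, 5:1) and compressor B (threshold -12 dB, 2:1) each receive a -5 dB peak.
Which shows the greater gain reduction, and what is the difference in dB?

A, by 21.3 dB

A: 31 dB over, compressed to 6.2 dB over, so 24.8 dB of GR.
B: 7 dB over, compressed to 3.5 dB over, so 3.5 dB of GR.
Difference: 21.3 dB in favour of A.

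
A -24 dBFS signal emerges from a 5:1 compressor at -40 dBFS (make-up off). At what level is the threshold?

Input is 20 dB above T (since output overshoot × R = input overshoot: (-40 − T)·5 = -24 − T gives T = -44 dBFS).
Check: -44 + (-24 − (-44))/5 = -44 + 4 = -40 dBFS. ✓

-44 dBFS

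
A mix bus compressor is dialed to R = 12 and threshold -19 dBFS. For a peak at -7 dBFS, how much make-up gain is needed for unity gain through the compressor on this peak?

Overshoot 12 dB → 12/12 = 1 dB after compression, so the compressed level is -19 + 1 = -18 dBFS.
Make-up = target − compressed = -7 − (-18) = 11 dB.

11 dB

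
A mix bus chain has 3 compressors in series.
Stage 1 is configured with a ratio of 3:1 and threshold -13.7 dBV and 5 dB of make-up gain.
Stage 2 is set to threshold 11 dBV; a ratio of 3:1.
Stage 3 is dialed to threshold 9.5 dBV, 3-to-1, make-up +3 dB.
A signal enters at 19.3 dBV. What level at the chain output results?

Stage 1: overshoot 33 dB → 33/3 = 11 dB → -2.7 dBV; +5 dB make-up → 2.3 dBV.
Stage 2: 2.3 dBV is at or below the 11 dBV threshold — no compression; output 2.3 dBV.
Stage 3: below threshold (2.3 ≤ 9.5); passes unchanged; make-up brings it to 5.3 dBV.

5.3 dBV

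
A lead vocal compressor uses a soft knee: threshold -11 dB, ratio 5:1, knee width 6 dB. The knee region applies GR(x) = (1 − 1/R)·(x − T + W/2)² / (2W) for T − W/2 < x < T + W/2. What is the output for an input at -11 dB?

-11.6 dB

x − T + W/2 = -11 − (-11) + 3 = 3.
GR = (1 − 1/5) × 3² / 12 = 0.8 × 9 / 12 = 0.6 dB.
Output = -11 − 0.6 = -11.6 dB.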